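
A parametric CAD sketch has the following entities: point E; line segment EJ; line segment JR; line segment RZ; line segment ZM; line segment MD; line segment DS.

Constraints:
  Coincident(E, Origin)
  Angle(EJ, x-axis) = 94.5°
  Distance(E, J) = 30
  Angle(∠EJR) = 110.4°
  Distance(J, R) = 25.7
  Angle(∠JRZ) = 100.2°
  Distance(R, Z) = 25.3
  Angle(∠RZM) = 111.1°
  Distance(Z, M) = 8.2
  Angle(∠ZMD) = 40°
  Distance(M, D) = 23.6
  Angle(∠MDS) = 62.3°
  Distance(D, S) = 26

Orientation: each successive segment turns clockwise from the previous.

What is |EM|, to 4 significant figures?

33.65

∠JRZ = 100.2° gives RZ at -54.90° from the x-axis; with |RZ| = 25.3, Z = (35.50, 20.03). ∠RZM = 111.1° gives ZM at -123.8° from the x-axis; with |ZM| = 8.2, M = (30.94, 13.21). Then |EM| = |M − E| = 33.65.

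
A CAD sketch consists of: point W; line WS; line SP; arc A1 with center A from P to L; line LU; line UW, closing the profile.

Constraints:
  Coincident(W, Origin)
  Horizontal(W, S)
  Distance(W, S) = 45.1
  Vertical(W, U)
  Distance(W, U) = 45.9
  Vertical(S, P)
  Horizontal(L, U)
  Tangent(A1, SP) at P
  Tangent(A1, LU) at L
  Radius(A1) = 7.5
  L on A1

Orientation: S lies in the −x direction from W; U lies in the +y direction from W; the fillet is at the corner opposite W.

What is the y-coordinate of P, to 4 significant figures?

38.40

W is at the origin; WS is horizontal with |WS| = 45.1 and S on the −x side, so S = (-45.10, 0.000). W and U share the same x with |WU| = 45.9 and U on the +y side, so U = (0.000, 45.90). The virtual corner opposite W is at (-45.10, 45.90). The tangent condition forces AP to be normal to SP and the tangent condition forces AL to be normal to LU, with radius 7.5, so the center A sits 7.5 in from both sides at A = (-37.60, 38.40). That places the tangent points at P = (-45.10, 38.40) on SP and L = (-37.60, 45.90) on LU. So P.y = 38.40.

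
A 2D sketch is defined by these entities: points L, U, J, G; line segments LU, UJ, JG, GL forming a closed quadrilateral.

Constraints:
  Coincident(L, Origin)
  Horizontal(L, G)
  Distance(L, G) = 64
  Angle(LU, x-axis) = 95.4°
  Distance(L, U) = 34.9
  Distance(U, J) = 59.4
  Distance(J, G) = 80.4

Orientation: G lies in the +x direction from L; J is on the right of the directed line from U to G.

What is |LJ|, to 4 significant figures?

27.09

L is at the origin; L and G share the same y with |LG| = 64.0 and G in +x, so G = (64.0, 0). LU runs at 95.4° with |LU| = 34.9, so U = (-3.284, 34.75). J is determined by |UJ| = 59.4 and |JG| = 80.4 together: it lies at the intersection of circle(U, 59.4) and circle(G, 80.4). With |UG| = 75.73, the foot of the radical line on UG is 18.48 from U and the perpendicular offset is √(59.4² − 18.48²) = 56.45. Taking the right-of-UG solution: J = (-12.77, -23.89).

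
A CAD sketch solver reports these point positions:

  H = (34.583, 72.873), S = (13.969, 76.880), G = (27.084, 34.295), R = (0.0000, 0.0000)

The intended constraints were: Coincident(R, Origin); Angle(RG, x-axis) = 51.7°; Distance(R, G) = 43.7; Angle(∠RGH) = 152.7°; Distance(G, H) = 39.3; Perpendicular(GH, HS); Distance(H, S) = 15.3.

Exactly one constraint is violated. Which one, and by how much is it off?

Distance(H, S) = 15.3 — off by 5.70.

R = (0.00, 0.00) ✓; RG at 51.70° ✓; |RG| = 43.70 ✓; ∠RGH = 152.7° ✓; |GH| = 39.30 ✓; ∠(GH, HS) = 90.00° ✓; |HS| = 21.00 ✗.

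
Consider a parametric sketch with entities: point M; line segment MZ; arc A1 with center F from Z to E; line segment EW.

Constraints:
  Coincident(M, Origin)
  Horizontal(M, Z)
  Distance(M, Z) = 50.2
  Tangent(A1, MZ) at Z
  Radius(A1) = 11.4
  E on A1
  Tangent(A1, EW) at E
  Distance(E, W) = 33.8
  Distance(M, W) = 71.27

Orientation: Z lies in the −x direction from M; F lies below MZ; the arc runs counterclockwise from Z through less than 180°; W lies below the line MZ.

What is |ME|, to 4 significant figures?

62.88

Checks: |FE| = 11.40 ✓; ∠(FE, EW) = 90.00° ✓; |EW| = 33.80 ✓; |MW| = 71.27 ✓.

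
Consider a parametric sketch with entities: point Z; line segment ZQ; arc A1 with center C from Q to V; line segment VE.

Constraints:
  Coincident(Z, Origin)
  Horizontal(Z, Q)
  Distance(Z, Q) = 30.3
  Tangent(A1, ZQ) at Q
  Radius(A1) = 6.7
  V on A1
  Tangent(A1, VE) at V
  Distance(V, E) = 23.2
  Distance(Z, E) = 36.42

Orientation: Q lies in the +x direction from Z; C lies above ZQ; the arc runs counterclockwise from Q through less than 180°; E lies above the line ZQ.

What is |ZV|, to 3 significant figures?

37.2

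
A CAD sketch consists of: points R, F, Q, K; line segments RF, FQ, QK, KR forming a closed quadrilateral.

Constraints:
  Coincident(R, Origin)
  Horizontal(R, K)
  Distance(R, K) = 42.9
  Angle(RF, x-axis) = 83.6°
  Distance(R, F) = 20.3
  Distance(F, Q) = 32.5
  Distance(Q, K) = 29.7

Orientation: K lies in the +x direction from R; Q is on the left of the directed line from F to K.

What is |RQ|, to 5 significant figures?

44.009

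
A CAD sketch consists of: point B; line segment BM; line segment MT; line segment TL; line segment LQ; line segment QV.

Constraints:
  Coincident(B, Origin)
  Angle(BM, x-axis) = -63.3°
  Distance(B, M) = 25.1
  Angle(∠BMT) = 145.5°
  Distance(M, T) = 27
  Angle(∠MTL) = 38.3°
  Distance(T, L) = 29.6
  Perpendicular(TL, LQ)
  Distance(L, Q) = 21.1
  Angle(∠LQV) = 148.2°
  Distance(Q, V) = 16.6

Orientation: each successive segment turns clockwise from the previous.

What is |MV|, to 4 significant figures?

18.48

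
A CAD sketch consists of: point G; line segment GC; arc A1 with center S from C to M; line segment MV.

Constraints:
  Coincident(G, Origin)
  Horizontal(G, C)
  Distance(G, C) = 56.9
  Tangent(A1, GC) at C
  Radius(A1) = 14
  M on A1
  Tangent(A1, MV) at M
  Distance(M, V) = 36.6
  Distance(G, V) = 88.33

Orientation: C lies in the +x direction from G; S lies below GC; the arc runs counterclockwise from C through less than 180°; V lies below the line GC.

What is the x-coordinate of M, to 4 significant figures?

47.04

Checks: |SM| = 14.00 ✓; ∠(SM, MV) = 90.00° ✓; |MV| = 36.60 ✓; |GV| = 88.33 ✓.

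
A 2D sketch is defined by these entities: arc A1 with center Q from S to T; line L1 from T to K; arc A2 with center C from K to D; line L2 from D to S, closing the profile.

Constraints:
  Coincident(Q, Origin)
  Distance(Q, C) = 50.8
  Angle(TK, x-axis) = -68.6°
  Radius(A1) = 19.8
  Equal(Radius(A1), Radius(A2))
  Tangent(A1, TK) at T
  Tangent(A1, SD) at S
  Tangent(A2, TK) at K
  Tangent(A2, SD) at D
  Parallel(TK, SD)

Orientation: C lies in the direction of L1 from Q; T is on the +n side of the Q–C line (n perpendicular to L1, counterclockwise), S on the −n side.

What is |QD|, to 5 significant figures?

54.522

The slot axis is L1's direction at -68.6°, so u = (cos -68.6°, sin -68.6°) = (0.36488, -0.93106) and n = (−sin -68.6°, cos -68.6°) = (0.93106, 0.36488). Q is at the origin and C lies 50.8 along u from Q, so C = 50.8·u = (18.536, -47.298). Tangency of A1 to both parallel lines with radius 19.8 puts T and S at Q ± 19.8·n: T = (18.435, 7.2246), S = (-18.435, -7.2246). Equal radii place K and D the same way about C: K = C + 19.8·n = (36.971, -40.073), D = C − 19.8·n = (0.10084, -54.522). Then |QD| = |D − Q| = 54.522.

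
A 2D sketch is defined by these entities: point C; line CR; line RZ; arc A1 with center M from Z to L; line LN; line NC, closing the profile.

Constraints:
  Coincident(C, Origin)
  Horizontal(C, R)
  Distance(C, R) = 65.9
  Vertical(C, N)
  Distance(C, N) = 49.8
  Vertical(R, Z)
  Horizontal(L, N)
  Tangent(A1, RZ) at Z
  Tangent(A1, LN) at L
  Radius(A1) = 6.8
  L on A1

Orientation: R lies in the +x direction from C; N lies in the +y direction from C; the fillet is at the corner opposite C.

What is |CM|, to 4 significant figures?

73.09

C and N share the same x with |CN| = 49.8 and N on the +y side, so N = (0.000, 49.80). The virtual corner opposite C is at (65.90, 49.80). A1 meets RZ tangentially, so MZ is at right angles to RZ and A1 meets LN tangentially, so ML is at right angles to LN, with radius 6.8, so the center M sits 6.8 in from both sides at M = (59.10, 43.00). Then |CM| = |M − C| = 73.09.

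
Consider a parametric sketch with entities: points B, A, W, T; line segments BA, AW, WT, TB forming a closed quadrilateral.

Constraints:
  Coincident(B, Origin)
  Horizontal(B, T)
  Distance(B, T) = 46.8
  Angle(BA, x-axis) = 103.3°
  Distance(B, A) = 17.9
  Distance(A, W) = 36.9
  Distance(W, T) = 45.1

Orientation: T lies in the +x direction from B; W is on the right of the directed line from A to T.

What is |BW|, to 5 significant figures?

19.018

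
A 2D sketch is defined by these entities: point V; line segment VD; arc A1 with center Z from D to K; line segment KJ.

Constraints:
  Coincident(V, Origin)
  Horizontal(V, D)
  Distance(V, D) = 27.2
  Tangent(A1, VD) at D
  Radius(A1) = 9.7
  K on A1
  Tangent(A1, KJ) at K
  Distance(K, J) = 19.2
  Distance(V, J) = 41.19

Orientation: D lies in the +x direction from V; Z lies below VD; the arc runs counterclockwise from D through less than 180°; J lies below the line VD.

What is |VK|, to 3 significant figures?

23.2

Checks: |ZK| = 9.700 ✓; ∠(ZK, KJ) = 90.00° ✓; |KJ| = 19.20 ✓; |VJ| = 41.19 ✓.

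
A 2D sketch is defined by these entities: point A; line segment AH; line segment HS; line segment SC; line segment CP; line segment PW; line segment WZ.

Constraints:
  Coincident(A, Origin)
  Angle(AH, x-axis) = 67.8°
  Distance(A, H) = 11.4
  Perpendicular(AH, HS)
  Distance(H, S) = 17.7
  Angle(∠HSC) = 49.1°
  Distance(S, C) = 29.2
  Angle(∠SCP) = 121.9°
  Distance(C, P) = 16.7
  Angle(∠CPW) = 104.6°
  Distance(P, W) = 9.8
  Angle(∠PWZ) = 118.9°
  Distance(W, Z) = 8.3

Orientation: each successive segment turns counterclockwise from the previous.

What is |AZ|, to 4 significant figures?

13.62

∠CPW = 104.6° gives PW at 62.20° from the x-axis; with |PW| = 9.8, W = (18.11, -5.560). ∠PWZ = 118.9° gives WZ at 123.3° from the x-axis; with |WZ| = 8.3, Z = (13.55, 1.377). Then |AZ| = |Z − A| = 13.62.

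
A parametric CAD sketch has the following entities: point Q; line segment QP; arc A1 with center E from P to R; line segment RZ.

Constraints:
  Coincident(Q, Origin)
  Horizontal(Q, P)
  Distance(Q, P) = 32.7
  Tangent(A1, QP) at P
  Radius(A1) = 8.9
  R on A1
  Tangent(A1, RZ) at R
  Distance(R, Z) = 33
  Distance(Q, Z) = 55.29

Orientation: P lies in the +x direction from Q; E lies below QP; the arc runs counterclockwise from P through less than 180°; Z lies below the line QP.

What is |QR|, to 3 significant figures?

26.9

Checks: |EP| = 8.900 ✓; |ER| = 8.900 ✓; ∠(ER, RZ) = 90.00° ✓; |RZ| = 33.00 ✓; |QZ| = 55.29 ✓.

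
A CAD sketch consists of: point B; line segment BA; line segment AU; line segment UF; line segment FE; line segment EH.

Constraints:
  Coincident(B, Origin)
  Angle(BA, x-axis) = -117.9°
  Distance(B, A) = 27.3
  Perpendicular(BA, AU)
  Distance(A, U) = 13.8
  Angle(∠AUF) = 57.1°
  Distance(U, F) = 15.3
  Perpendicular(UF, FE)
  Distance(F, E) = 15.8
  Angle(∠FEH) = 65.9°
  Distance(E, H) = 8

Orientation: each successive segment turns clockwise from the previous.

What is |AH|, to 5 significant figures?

1.0713

B is at the origin; BA runs at -117.9° with length 27.3, so A = (-12.774, -24.127). BA is perpendicular to AU, so AU runs at 152.10°; with |AU| = 13.8, U = (-24.970, -17.669). ∠AUF = 57.1° gives UF at 29.200° from the x-axis; with |UF| = 15.3, F = (-11.615, -10.205). UF is perpendicular to FE, so FE runs at -60.800°; with |FE| = 15.8, E = (-3.9066, -23.997). ∠FEH = 65.9° gives EH at -174.90° from the x-axis; with |EH| = 8.0, H = (-11.875, -24.708). Then |AH| = |H − A| = 1.0713.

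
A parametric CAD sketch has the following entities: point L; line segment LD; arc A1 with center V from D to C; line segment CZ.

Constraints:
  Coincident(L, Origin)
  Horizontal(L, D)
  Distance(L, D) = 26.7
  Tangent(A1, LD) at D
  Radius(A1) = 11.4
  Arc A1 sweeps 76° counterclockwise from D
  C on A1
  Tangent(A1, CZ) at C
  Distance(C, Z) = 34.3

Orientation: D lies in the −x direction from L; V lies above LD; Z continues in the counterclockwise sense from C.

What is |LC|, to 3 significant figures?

17.9

L is at the origin; LD is horizontal with |LD| = 26.7 and D on the −x side, so D = (-26.7, 0.00). The tangent condition forces VD to be normal to LD, so V = D + (0, 11.4) = (-26.7, 11.4). On A1, D sits at bearing -90° from V; a 76° counterclockwise sweep puts C at bearing -14°, so C = V + 11.4·(cos -14°, sin -14°) = (-15.6, 8.64). Then |LC| = |C − L| = 17.9.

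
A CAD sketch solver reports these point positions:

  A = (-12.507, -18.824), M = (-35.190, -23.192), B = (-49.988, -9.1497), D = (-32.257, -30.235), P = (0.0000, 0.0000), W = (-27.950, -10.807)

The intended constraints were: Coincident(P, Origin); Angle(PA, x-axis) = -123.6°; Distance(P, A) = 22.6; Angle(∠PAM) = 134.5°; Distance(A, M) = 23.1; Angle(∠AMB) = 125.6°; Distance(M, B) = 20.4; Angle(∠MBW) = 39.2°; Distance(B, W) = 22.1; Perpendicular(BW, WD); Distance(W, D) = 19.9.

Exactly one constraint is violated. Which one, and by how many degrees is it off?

Perpendicular(BW, WD) — off by 8.20°.

P = (0.00, 0.00) ✓; PA at -123.6° ✓; |PA| = 22.60 ✓; ∠PAM = 134.5° ✓; |AM| = 23.10 ✓; ∠AMB = 125.6° ✓; |MB| = 20.40 ✓; ∠MBW = 39.20° ✓; |BW| = 22.10 ✓; ∠(BW, WD) = 98.20° ✗; |WD| = 19.90 ✓.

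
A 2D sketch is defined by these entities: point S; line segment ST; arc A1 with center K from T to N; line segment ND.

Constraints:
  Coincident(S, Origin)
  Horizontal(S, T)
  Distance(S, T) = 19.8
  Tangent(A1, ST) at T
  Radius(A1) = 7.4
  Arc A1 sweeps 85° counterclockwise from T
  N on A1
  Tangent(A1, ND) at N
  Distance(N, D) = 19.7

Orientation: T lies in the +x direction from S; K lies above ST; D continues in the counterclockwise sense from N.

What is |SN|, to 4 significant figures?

28.00

S is at the origin; ST is horizontal with |ST| = 19.8 and T on the +x side, so T = (19.80, 0.000). Since A1 is tangent to ST there, KT ⟂ ST, so K = T + (0, 7.4) = (19.80, 7.400). On A1, T sits at bearing -90° from K; an 85° counterclockwise sweep puts N at bearing -5°, so N = K + 7.4·(cos -5°, sin -5°) = (27.17, 6.755). Then |SN| = |N − S| = 28.00.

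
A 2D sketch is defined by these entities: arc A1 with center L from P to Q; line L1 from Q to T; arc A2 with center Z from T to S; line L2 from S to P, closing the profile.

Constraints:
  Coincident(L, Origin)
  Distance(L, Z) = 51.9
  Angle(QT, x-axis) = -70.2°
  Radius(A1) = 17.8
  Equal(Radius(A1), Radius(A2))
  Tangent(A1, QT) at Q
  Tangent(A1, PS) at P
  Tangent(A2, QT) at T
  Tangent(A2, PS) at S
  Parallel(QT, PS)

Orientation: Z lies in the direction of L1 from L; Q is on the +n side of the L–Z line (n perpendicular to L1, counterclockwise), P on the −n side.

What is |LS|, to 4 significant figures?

54.87

The slot axis is L1's direction at -70.2°, so u = (cos -70.2°, sin -70.2°) = (0.3387, -0.9409) and n = (−sin -70.2°, cos -70.2°) = (0.9409, 0.3387). L is at the origin and Z lies 51.9 along u from L, so Z = 51.9·u = (17.58, -48.83). Tangency of A1 to both parallel lines with radius 17.8 puts Q and P at L ± 17.8·n: Q = (16.75, 6.030), P = (-16.75, -6.030). Equal radii place T and S the same way about Z: T = Z + 17.8·n = (34.33, -42.80), S = Z − 17.8·n = (0.8328, -54.86). Then |LS| = |S − L| = 54.87.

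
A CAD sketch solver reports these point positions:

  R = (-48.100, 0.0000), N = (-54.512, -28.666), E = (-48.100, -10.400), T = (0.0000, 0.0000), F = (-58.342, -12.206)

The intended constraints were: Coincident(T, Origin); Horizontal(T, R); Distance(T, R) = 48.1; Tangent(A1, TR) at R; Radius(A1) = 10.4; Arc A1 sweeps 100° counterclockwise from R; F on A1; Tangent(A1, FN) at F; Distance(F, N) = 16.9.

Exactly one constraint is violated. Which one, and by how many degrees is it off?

Tangent(A1, FN) at F — off by 3.10°.

T = (0.00, 0.00) ✓; T.y = 0.00, R.y = 0.00 ✓; |TR| = 48.10 ✓; ∠(ER, RT) = 90.00° ✓; |ER| = 10.40 ✓; bearing(E→F) − bearing(E→R) = 100.0° ✓; |EF| = 10.40 ✓; ∠(EF, FN) = 86.90° ✗; |FN| = 16.90 ✓.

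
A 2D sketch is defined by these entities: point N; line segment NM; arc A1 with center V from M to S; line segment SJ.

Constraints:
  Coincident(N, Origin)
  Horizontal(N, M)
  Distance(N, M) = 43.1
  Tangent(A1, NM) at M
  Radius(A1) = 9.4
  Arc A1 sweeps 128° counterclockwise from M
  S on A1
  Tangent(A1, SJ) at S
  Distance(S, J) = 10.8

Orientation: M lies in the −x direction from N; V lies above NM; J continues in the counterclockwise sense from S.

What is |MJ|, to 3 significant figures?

23.7

On A1, M sits at bearing -90° from V; a 128° counterclockwise sweep puts S at bearing 38°, so S = V + 9.4·(cos 38°, sin 38°) = (-35.7, 15.2). A1 meets SJ tangentially, so VS is at right angles to SJ, so SJ runs along (−sin 38°, cos 38°); with |SJ| = 10.8, J = (-42.3, 23.7). Then |MJ| = |J − M| = 23.7.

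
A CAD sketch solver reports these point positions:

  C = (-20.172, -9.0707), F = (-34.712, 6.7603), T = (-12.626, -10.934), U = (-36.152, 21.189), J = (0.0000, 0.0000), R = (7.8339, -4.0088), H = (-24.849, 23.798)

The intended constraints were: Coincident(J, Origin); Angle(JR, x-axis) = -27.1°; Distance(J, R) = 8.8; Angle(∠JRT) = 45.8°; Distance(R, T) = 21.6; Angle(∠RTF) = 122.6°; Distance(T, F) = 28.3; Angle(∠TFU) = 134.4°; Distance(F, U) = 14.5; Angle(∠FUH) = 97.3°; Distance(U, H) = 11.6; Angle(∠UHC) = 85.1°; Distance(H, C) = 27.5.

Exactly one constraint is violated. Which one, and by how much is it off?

Distance(H, C) = 27.5 — off by 5.70.

J = (0.00, 0.00) ✓; JR at -27.10° ✓; |JR| = 8.800 ✓; ∠JRT = 45.80° ✓; |RT| = 21.60 ✓; ∠RTF = 122.6° ✓; |TF| = 28.30 ✓; ∠TFU = 134.4° ✓; |FU| = 14.50 ✓; ∠FUH = 97.30° ✓; |UH| = 11.60 ✓; ∠UHC = 85.10° ✓; |HC| = 33.20 ✗.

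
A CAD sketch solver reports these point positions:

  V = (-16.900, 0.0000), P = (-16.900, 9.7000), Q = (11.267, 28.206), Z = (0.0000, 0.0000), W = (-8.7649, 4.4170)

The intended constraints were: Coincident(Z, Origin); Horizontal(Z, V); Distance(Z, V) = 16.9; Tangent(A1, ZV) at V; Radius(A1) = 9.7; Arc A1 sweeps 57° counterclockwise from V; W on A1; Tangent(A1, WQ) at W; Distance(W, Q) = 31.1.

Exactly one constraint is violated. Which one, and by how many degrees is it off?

Tangent(A1, WQ) at W — off by 7.10°.

Z = (0.00, 0.00) ✓; Z.y = 0.00, V.y = 0.00 ✓; |ZV| = 16.90 ✓; ∠(PV, VZ) = 90.00° ✓; |PV| = 9.700 ✓; bearing(P→W) − bearing(P→V) = 57.00° ✓; |PW| = 9.700 ✓; ∠(PW, WQ) = 97.10° ✗; |WQ| = 31.10 ✓.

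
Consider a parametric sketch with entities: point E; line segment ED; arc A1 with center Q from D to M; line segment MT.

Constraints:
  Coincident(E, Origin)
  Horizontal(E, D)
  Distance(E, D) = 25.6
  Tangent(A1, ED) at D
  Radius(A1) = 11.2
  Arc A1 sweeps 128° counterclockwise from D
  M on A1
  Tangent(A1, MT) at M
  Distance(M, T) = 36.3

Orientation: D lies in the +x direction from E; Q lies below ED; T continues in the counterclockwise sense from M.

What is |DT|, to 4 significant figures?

48.62

E is at the origin; ED is horizontal with |ED| = 25.6 and D on the +x side, so D = (25.60, 0.000). Since A1 is tangent to ED there, QD ⟂ ED, so Q = D + (0, -11.2) = (25.60, -11.20). On A1, D sits at bearing 90° from Q; a 128° counterclockwise sweep puts M at bearing 218°, so M = Q + 11.2·(cos 218°, sin 218°) = (16.77, -18.10). Since A1 is tangent to MT there, QM ⟂ MT, so MT runs along (−sin 218°, cos 218°); with |MT| = 36.3, T = (39.12, -46.70). Then |DT| = |T − D| = 48.62.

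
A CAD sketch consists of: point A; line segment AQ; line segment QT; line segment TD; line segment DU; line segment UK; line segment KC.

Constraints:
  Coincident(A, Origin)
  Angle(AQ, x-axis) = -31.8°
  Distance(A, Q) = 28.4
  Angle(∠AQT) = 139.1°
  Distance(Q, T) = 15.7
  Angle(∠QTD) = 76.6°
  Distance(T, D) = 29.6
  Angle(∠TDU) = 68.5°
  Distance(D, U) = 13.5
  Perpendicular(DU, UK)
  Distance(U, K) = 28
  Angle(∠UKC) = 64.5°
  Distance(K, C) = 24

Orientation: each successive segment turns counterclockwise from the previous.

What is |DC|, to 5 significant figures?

19.462

A is at the origin; AQ runs at -31.8° with length 28.4, so Q = (24.137, -14.966). ∠AQT = 139.1° gives QT at 9.1000° from the x-axis; with |QT| = 15.7, T = (39.639, -12.482). ∠QTD = 76.6° gives TD at 112.50° from the x-axis; with |TD| = 29.6, D = (28.312, 14.864). ∠TDU = 68.5° gives DU at -136.00° from the x-axis; with |DU| = 13.5, U = (18.601, 5.4865). DU is perpendicular to UK, so UK runs at -46.000°; with |UK| = 28.0, K = (38.051, -14.655). ∠UKC = 64.5° gives KC at 69.500° from the x-axis; with |KC| = 24.0, C = (46.456, 7.8251). Then |DC| = |C − D| = 19.462.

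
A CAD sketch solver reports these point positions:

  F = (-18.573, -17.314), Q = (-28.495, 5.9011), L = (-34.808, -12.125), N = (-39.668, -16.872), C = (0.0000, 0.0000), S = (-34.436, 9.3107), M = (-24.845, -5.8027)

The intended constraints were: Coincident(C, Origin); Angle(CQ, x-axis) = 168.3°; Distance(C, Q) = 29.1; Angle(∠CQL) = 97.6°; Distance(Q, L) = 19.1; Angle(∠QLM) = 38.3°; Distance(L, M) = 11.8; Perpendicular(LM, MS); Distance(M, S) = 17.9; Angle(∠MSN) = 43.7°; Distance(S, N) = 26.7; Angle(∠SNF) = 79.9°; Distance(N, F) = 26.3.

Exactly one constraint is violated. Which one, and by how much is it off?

Distance(N, F) = 26.3 — off by 5.20.

C = (0.00, 0.00) ✓; CQ at 168.3° ✓; |CQ| = 29.10 ✓; ∠CQL = 97.60° ✓; |QL| = 19.10 ✓; ∠QLM = 38.30° ✓; |LM| = 11.80 ✓; ∠(LM, MS) = 90.00° ✓; |MS| = 17.90 ✓; ∠MSN = 43.70° ✓; |SN| = 26.70 ✓; ∠SNF = 79.90° ✓; |NF| = 21.10 ✗.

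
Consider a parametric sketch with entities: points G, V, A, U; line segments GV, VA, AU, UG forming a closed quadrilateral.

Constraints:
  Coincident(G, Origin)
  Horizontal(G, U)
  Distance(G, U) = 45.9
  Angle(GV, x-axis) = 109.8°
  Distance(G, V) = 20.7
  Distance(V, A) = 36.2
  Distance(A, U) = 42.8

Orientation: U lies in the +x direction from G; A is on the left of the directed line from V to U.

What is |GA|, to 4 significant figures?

44.53

G is at the origin; G and U share the same y with |GU| = 45.9 and U in +x, so U = (45.9, 0). GV runs at 109.8° with |GV| = 20.7, so V = (-7.012, 19.48). A is determined by |VA| = 36.2 and |AU| = 42.8 together: it lies at the intersection of circle(V, 36.2) and circle(U, 42.8). With |VU| = 56.38, the foot of the radical line on VU is 23.57 from V and the perpendicular offset is √(36.2² − 23.57²) = 27.48. Taking the left-of-VU solution: A = (24.60, 37.12).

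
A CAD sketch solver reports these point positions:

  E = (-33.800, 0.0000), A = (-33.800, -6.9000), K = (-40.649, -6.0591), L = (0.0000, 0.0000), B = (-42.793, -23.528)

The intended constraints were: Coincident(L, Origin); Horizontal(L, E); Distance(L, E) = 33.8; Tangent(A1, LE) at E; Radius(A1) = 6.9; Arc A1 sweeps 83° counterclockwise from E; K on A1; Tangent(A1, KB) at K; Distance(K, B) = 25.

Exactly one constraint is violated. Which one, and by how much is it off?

Distance(K, B) = 25 — off by 7.40.

L = (0.00, 0.00) ✓; L.y = 0.00, E.y = 0.00 ✓; |LE| = 33.80 ✓; ∠(AE, EL) = 90.00° ✓; |AE| = 6.900 ✓; bearing(A→K) − bearing(A→E) = 83.00° ✓; |AK| = 6.900 ✓; ∠(AK, KB) = 90.00° ✓; |KB| = 17.60 ✗.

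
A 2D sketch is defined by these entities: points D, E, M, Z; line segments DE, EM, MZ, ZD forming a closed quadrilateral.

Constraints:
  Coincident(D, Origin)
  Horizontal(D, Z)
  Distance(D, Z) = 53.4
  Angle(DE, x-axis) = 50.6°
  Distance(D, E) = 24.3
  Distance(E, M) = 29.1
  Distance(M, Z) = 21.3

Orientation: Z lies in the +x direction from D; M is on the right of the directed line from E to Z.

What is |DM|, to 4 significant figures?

32.96

Checks: |EM| = 29.10 ✓; |MZ| = 21.30 ✓.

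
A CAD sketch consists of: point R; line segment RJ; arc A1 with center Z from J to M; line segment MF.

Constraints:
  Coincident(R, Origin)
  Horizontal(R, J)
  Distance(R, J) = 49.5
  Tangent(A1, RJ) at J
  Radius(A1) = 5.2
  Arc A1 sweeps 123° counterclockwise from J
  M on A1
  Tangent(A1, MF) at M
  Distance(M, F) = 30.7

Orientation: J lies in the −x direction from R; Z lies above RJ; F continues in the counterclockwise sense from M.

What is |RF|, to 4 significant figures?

70.48

R is at the origin; R and J share the same y with |RJ| = 49.5 and J on the −x side, so J = (-49.50, 0.000). Tangency of A1 to RJ means the radius ZJ is perpendicular to RJ, so Z = J + (0, 5.2) = (-49.50, 5.200). On A1, J sits at bearing -90° from Z; a 123° counterclockwise sweep puts M at bearing 33°, so M = Z + 5.2·(cos 33°, sin 33°) = (-45.14, 8.032). Since A1 is tangent to MF there, ZM ⟂ MF, so MF runs along (−sin 33°, cos 33°); with |MF| = 30.7, F = (-61.86, 33.78). Then |RF| = |F − R| = 70.48.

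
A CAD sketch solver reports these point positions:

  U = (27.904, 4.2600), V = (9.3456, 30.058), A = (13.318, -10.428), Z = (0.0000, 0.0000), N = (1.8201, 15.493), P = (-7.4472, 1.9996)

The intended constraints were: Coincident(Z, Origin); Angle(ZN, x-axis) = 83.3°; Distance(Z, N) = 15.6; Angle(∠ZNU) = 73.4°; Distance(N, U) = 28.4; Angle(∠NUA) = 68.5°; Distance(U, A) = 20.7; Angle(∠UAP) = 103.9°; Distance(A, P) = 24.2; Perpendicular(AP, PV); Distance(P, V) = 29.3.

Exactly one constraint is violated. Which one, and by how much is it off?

Distance(P, V) = 29.3 — off by 3.40.

Z = (0.00, 0.00) ✓; ZN at 83.30° ✓; |ZN| = 15.60 ✓; ∠ZNU = 73.40° ✓; |NU| = 28.40 ✓; ∠NUA = 68.50° ✓; |UA| = 20.70 ✓; ∠UAP = 103.9° ✓; |AP| = 24.20 ✓; ∠(AP, PV) = 90.00° ✓; |PV| = 32.70 ✗.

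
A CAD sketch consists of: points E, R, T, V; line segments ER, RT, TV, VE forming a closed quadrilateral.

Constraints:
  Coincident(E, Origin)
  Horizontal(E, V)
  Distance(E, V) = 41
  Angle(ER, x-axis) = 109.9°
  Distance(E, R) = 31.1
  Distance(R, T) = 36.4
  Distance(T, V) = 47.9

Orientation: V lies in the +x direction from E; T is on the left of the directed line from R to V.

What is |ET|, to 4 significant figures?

49.66

E is at the origin; E and V share the same y with |EV| = 41.0 and V in +x, so V = (41.0, 0). ER runs at 109.9° with |ER| = 31.1, so R = (-10.59, 29.24). T is determined by |RT| = 36.4 and |TV| = 47.9 together: it lies at the intersection of circle(R, 36.4) and circle(V, 47.9). With |RV| = 59.30, the foot of the radical line on RV is 21.47 from R and the perpendicular offset is √(36.4² − 21.47²) = 29.39. Taking the left-of-RV solution: T = (22.59, 44.22).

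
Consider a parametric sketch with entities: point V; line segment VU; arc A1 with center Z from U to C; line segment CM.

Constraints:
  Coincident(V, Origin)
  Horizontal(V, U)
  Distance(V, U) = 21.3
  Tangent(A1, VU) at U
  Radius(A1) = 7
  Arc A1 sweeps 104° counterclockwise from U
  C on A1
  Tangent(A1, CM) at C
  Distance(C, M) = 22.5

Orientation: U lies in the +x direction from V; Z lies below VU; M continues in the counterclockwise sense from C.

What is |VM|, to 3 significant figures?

36.5

V is at the origin; VU is horizontal with |VU| = 21.3 and U on the +x side, so U = (21.3, 0.00). Tangency of A1 to VU means the radius ZU is perpendicular to VU, so Z = U + (0, -7) = (21.3, -7.00). On A1, U sits at bearing 90° from Z; a 104° counterclockwise sweep puts C at bearing 194°, so C = Z + 7.0·(cos 194°, sin 194°) = (14.5, -8.69). The tangent condition forces ZC to be normal to CM, so CM runs along (−sin 194°, cos 194°); with |CM| = 22.5, M = (20.0, -30.5). Then |VM| = |M − V| = 36.5.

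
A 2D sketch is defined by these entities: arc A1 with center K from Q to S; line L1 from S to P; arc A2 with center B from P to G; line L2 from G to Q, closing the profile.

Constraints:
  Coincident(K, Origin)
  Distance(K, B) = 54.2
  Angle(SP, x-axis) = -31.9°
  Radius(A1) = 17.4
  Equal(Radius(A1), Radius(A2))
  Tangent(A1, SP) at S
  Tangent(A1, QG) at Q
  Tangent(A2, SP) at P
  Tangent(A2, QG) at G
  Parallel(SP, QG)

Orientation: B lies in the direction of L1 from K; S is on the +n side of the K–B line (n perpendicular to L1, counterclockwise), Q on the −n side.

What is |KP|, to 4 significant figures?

56.92

The slot axis is L1's direction at -31.9°, so u = (cos -31.9°, sin -31.9°) = (0.8490, -0.5284) and n = (−sin -31.9°, cos -31.9°) = (0.5284, 0.8490). K is at the origin and B lies 54.2 along u from K, so B = 54.2·u = (46.01, -28.64). Tangency of A1 to both parallel lines with radius 17.4 puts S and Q at K ± 17.4·n: S = (9.195, 14.77), Q = (-9.195, -14.77). Equal radii place P and G the same way about B: P = B + 17.4·n = (55.21, -13.87), G = B − 17.4·n = (36.82, -43.41). Then |KP| = |P − K| = 56.92.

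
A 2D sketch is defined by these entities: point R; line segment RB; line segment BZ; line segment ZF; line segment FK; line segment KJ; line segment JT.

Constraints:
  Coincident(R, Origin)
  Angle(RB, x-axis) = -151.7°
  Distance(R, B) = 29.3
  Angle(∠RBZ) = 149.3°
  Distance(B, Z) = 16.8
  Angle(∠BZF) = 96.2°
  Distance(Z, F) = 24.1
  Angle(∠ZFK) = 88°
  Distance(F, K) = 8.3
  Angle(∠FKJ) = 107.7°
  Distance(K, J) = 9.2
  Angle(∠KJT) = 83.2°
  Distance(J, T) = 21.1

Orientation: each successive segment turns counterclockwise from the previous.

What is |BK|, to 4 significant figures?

26.97

∠BZF = 96.2° gives ZF at -37.20° from the x-axis; with |ZF| = 24.1, F = (-15.25, -42.86). ∠ZFK = 88.0° gives FK at 54.80° from the x-axis; with |FK| = 8.3, K = (-10.47, -36.08). Then |BK| = |K − B| = 26.97.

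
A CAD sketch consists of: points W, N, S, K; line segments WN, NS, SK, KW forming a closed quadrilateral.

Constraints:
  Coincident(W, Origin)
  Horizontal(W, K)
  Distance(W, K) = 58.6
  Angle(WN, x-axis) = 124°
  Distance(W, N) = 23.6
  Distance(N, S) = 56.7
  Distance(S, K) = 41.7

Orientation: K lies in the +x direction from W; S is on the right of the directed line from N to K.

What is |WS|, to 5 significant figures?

33.398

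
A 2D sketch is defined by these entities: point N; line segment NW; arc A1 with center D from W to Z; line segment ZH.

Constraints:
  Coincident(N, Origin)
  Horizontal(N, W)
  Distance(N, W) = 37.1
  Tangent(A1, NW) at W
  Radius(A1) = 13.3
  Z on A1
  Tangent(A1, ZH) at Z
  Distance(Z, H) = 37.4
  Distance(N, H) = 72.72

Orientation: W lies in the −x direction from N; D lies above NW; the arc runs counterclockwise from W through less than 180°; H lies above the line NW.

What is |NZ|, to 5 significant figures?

35.465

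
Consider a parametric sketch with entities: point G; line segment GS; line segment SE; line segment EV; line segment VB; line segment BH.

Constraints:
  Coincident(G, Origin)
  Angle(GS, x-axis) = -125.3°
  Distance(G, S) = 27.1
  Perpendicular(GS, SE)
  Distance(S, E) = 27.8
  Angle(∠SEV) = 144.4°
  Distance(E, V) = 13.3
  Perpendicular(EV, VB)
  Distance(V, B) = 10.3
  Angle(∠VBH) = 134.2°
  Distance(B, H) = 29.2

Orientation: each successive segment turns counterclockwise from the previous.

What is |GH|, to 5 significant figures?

7.6036

The perpendicularity gives VB at right angles to EV, so VB runs at 90.300°; with |VB| = 10.3, B = (20.275, -27.812). ∠VBH = 134.2° gives BH at 136.10° from the x-axis; with |BH| = 29.2, H = (-0.76552, -7.5649). Then |GH| = |H − G| = 7.6036.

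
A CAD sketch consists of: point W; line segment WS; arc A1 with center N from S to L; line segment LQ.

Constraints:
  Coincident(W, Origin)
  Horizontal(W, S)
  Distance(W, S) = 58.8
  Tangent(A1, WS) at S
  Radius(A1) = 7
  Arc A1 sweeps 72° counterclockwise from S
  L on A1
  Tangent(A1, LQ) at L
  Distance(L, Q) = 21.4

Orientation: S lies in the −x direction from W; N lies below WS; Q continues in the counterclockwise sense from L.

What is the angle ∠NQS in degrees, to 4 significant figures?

8.332°

W is at the origin; W and S share the same y with |WS| = 58.8 and S on the −x side, so S = (-58.80, 0.000). Since A1 is tangent to WS there, NS ⟂ WS, so N = S + (0, -7) = (-58.80, -7.000). On A1, S sits at bearing 90° from N; a 72° counterclockwise sweep puts L at bearing 162°, so L = N + 7.0·(cos 162°, sin 162°) = (-65.46, -4.837). The tangent condition forces NL to be normal to LQ, so LQ runs along (−sin 162°, cos 162°); with |LQ| = 21.4, Q = (-72.07, -25.19). Then cos ∠NQS = QN·QS / (|QN||QS|), giving 8.332°.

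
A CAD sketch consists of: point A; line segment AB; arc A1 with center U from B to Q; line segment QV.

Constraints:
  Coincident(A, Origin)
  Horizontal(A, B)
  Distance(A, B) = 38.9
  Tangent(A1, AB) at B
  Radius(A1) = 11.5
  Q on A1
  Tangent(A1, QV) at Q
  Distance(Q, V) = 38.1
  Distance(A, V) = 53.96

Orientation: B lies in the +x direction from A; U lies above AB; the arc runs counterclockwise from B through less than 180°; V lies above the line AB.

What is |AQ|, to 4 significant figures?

51.38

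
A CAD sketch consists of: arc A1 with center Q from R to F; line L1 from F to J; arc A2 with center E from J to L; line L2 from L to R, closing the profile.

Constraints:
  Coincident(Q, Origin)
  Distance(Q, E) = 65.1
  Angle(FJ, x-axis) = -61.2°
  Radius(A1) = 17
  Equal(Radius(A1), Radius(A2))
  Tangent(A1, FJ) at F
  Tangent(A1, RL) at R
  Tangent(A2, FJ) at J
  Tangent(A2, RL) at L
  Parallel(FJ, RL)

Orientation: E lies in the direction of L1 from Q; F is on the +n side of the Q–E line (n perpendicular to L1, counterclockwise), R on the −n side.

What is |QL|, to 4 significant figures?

67.28

Tangency of A1 to both parallel lines with radius 17.0 puts F and R at Q ± 17.0·n: F = (14.90, 8.190), R = (-14.90, -8.190). Equal radii place J and L the same way about E: J = E + 17.0·n = (46.26, -48.86), L = E − 17.0·n = (16.46, -65.24). Then |QL| = |L − Q| = 67.28.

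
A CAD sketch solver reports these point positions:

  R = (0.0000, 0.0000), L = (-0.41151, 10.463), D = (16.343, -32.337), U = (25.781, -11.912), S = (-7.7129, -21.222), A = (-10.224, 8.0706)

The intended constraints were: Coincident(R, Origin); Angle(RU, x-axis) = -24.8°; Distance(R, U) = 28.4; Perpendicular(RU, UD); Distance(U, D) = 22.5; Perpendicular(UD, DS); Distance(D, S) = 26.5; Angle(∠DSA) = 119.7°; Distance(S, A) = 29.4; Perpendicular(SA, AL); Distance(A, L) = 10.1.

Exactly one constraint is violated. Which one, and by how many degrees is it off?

Perpendicular(SA, AL) — off by 8.80°.

R = (0.00, 0.00) ✓; RU at -24.80° ✓; |RU| = 28.40 ✓; ∠(RU, UD) = 90.00° ✓; |UD| = 22.50 ✓; ∠(UD, DS) = 90.00° ✓; |DS| = 26.50 ✓; ∠DSA = 119.7° ✓; |SA| = 29.40 ✓; ∠(SA, AL) = 81.20° ✗; |AL| = 10.10 ✓.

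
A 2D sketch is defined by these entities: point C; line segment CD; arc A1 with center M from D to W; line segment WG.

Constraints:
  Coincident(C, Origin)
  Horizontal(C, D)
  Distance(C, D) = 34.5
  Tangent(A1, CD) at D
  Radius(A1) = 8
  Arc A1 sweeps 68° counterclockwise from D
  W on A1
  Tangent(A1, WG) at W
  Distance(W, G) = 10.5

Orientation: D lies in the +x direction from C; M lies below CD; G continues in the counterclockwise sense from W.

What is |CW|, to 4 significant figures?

27.54

A1 meets CD tangentially, so MD is at right angles to CD, so M = D + (0, -8) = (34.50, -8.000). On A1, D sits at bearing 90° from M; a 68° counterclockwise sweep puts W at bearing 158°, so W = M + 8.0·(cos 158°, sin 158°) = (27.08, -5.003). Then |CW| = |W − C| = 27.54.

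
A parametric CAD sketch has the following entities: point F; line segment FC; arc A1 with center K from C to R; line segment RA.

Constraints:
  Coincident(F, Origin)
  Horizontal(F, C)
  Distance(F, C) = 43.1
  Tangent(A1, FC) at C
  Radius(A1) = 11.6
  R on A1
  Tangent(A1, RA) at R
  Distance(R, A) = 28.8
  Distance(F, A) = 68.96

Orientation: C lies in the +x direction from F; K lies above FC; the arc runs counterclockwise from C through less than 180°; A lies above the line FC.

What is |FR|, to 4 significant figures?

55.75

Checks: ∠(KC, CF) = 90.00° ✓; |KC| = 11.60 ✓; |KR| = 11.60 ✓; ∠(KR, RA) = 90.00° ✓; |RA| = 28.80 ✓; |FA| = 68.96 ✓.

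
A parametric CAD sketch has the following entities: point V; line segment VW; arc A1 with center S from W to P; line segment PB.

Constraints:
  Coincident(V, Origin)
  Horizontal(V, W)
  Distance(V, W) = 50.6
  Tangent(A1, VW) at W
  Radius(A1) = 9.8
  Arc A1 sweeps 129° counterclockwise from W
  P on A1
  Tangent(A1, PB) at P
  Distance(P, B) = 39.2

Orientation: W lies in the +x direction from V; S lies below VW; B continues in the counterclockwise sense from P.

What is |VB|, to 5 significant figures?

82.054

On A1, W sits at bearing 90° from S; a 129° counterclockwise sweep puts P at bearing 219°, so P = S + 9.8·(cos 219°, sin 219°) = (42.984, -15.967). Since A1 is tangent to PB there, SP ⟂ PB, so PB runs along (−sin 219°, cos 219°); with |PB| = 39.2, B = (67.653, -46.431). Then |VB| = |B − V| = 82.054.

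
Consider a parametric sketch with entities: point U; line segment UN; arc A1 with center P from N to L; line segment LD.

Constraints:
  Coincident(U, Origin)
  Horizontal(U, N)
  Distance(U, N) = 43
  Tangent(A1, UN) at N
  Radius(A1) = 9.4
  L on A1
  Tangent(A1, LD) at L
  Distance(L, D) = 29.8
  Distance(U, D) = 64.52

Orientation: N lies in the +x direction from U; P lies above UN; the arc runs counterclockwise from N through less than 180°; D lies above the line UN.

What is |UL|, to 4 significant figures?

53.31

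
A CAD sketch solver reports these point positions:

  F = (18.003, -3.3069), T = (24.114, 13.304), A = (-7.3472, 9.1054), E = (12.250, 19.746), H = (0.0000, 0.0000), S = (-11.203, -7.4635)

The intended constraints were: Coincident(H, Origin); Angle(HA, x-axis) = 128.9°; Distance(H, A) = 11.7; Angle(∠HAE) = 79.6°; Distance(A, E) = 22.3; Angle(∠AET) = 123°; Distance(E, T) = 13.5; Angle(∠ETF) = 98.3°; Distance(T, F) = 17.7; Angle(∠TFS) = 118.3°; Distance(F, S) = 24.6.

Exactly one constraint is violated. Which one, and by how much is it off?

Distance(F, S) = 24.6 — off by 4.90.

H = (0.00, 0.00) ✓; HA at 128.9° ✓; |HA| = 11.70 ✓; ∠HAE = 79.60° ✓; |AE| = 22.30 ✓; ∠AET = 123.0° ✓; |ET| = 13.50 ✓; ∠ETF = 98.30° ✓; |TF| = 17.70 ✓; ∠TFS = 118.3° ✓; |FS| = 29.50 ✗.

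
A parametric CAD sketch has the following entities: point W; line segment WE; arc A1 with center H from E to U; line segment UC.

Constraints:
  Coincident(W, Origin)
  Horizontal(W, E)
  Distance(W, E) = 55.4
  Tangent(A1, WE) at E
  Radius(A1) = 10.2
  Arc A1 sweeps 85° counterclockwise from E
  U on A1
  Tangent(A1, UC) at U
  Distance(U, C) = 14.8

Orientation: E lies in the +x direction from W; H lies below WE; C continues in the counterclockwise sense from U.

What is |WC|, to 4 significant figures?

50.10

On A1, E sits at bearing 90° from H; an 85° counterclockwise sweep puts U at bearing 175°, so U = H + 10.2·(cos 175°, sin 175°) = (45.24, -9.311). A1 meets UC tangentially, so HU is at right angles to UC, so UC runs along (−sin 175°, cos 175°); with |UC| = 14.8, C = (43.95, -24.05). Then |WC| = |C − W| = 50.10.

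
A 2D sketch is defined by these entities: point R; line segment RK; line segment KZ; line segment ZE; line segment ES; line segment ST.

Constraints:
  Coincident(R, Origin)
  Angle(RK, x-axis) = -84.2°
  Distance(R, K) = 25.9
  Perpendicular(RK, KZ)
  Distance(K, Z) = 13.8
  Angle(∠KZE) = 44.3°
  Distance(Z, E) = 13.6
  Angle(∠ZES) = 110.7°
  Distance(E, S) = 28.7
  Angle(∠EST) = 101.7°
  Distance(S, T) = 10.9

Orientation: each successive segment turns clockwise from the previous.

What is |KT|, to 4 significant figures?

23.52

R is at the origin; RK runs at -84.2° with length 25.9, so K = (2.617, -25.77). RK ⟂ KZ, so KZ runs at -174.2°; with |KZ| = 13.8, Z = (-11.11, -27.16). ∠KZE = 44.3° gives ZE at 50.10° from the x-axis; with |ZE| = 13.6, E = (-2.388, -16.73). ∠ZES = 110.7° gives ES at -19.20° from the x-axis; with |ES| = 28.7, S = (24.72, -26.17). ∠EST = 101.7° gives ST at -97.50° from the x-axis; with |ST| = 10.9, T = (23.29, -36.97). Then |KT| = |T − K| = 23.52.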